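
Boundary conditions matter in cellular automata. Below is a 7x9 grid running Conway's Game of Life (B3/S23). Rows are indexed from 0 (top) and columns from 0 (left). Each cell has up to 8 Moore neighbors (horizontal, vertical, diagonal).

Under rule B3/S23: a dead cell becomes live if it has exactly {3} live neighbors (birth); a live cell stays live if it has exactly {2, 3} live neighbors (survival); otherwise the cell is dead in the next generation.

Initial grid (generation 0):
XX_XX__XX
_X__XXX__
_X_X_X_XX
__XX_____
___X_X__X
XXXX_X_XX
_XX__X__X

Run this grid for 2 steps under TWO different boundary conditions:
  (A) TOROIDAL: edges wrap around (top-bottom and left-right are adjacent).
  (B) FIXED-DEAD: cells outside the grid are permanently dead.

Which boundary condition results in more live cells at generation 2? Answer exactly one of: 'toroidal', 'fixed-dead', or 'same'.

Under TOROIDAL boundary, generation 2:
_________
_X__X_XX_
_X__X__X_
_XX_XX___
X___XX___
____XX_XX
_______XX
Population = 20

Under FIXED-DEAD boundary, generation 2:
XXXX_____
_____X_X_
____X__XX
__X_XX___
____XX___
___X_X___
___XXXX_X
Population = 21

Comparison: toroidal=20, fixed-dead=21 -> fixed-dead

Answer: fixed-dead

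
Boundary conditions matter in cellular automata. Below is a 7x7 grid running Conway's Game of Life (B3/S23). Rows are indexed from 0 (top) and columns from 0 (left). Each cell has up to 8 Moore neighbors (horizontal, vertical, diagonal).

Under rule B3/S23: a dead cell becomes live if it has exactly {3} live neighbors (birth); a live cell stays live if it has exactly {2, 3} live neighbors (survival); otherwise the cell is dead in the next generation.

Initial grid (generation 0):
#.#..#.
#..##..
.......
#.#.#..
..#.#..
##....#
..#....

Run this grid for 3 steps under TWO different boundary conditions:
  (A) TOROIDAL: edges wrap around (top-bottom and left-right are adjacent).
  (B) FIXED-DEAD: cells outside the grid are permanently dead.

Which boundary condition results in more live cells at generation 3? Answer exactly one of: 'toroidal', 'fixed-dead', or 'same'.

Answer: toroidal

Derivation:
Under TOROIDAL boundary, generation 3:
#.##...
.......
...#.##
##...#.
...###.
#.....#
..##...
Population = 16

Under FIXED-DEAD boundary, generation 3:
....#..
##...#.
...##..
....#..
#..#...
###....
.......
Population = 12

Comparison: toroidal=16, fixed-dead=12 -> toroidal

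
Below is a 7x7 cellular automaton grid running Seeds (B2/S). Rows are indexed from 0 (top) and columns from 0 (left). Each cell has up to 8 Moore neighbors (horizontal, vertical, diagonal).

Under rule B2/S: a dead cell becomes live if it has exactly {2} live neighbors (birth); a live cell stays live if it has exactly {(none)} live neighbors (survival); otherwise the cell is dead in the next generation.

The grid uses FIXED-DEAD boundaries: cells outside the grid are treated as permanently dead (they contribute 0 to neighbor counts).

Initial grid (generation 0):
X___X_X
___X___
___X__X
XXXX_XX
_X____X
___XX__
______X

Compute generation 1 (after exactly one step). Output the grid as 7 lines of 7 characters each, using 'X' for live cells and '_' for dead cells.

Simulating step by step:
Generation 0 (given above): 17 live cells
Generation 1: 10 live cells
(generation 1 grid is the final answer)

Answer: ___X_X_
__X___X
X______
_______
_______
__X___X
___XXX_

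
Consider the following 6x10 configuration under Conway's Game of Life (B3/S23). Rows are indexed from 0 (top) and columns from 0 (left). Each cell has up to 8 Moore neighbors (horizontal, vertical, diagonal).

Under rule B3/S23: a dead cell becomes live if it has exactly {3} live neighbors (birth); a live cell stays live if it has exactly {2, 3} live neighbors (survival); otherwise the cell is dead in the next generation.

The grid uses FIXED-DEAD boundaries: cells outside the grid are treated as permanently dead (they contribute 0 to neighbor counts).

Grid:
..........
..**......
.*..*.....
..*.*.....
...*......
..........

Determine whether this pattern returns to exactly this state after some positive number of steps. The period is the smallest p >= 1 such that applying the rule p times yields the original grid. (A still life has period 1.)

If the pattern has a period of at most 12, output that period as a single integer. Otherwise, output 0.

Simulating and comparing each generation to the original:
Gen 0 (original, given above): 7 live cells
Gen 1: 7 live cells, MATCHES original -> period = 1

Answer: 1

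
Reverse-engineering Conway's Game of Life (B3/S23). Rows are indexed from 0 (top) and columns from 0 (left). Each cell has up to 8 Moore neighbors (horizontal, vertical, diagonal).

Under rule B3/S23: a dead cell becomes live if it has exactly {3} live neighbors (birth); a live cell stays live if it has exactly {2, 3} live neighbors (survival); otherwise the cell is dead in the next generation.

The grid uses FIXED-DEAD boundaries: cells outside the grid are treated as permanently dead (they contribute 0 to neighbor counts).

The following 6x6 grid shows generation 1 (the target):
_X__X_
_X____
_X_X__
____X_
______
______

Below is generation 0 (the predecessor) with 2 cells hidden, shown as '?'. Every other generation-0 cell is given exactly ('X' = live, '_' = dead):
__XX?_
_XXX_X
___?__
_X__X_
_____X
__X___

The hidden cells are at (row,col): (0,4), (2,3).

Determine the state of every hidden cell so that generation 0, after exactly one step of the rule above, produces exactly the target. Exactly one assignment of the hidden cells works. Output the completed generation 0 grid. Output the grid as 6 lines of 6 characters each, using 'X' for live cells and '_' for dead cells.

Answer: __XXX_
_XXX_X
___X__
_X__X_
_____X
__X___

Derivation:
Hidden generation-0 cells (in order): (0,4), (2,3).
A hidden cell only influences target cells in its own 3x3 neighborhood. Try each of the 2^2 = 4 assignments, step the completed generation 0 forward once under B3/S23, and compare with the target:
  (0,4)=_ (2,3)=_ -> step gives (0,3)='X' but target has '_' -> reject
  (0,4)=_ (2,3)=X -> step gives (0,3)='X' but target has '_' -> reject
  (0,4)=X (2,3)=_ -> step gives (2,4)='X' but target has '_' -> reject
  (0,4)=X (2,3)=X -> step reproduces the target at every cell -> ACCEPT
Unique solution: (0,4)=live, (2,3)=live.
Check: live-neighbor counts of every cell in the completed generation 0:
134432
125551
235342
102222
122221
010111
Applying B3/S23 to generation 0 with these counts gives:
_X__X_
_X____
_X_X__
____X_
______
______
which matches the target exactly.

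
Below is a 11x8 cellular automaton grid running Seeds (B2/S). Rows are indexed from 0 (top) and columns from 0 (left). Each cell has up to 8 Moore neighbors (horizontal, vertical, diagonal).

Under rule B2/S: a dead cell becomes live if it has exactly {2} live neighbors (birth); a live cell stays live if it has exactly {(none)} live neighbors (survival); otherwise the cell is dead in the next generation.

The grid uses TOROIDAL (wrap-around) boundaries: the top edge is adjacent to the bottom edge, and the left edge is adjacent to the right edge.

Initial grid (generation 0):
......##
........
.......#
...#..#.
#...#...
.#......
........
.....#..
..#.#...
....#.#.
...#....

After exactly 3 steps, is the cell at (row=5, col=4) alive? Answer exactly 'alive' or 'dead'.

Answer: dead

Derivation:
Simulating step by step:
Generation 0 (given above): 14 live cells
Generation 1: 16 live cells
........
#.......
......#.
#...##..
.###.#.#
#.......
........
...##...
......#.
..#.....
....#...
Generation 2: 17 live cells
........
.......#
##..#...
........
........
...##.##
...##...
.....#..
..#.##..
...#.#..
...#....
Generation 3: 16 live cells
........
.#......
.......#
##......
...#####
..#.....
..#....#
..#...#.
........
......#.
..#.....

Cell (5,4) at generation 3: 0 -> dead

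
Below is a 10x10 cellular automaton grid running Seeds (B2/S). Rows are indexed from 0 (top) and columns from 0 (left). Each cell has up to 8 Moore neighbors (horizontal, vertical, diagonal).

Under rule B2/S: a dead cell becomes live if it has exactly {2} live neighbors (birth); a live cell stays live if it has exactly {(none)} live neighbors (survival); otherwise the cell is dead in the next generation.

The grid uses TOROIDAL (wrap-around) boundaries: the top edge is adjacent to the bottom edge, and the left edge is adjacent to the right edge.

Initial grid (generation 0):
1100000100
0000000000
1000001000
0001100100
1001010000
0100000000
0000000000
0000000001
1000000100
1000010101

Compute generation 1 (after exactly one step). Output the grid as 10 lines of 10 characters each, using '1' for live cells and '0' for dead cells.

Simulating step by step:
Generation 0 (given above): 19 live cells
Generation 1: 20 live cells
(generation 1 grid is the final answer)

Answer: 0000000000
0000001101
0001110100
1110000001
0100001000
1010100000
1000000000
1000000010
0100000000
0000000000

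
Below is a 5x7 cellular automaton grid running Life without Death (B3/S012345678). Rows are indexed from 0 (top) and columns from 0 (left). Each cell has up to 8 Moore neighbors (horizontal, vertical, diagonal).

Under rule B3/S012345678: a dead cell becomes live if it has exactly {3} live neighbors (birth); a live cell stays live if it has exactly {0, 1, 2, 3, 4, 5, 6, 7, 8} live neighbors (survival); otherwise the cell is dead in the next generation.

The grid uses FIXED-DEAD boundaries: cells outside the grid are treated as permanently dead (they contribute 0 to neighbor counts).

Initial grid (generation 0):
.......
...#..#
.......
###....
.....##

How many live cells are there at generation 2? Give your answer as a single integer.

Simulating step by step:
Generation 0 (given above): 7 live cells
Generation 1: 10 live cells
.......
...#..#
.##....
###....
.#...##
Generation 2: 15 live cells
.......
..##..#
####...
###....
###..##
Population at generation 2: 15

Answer: 15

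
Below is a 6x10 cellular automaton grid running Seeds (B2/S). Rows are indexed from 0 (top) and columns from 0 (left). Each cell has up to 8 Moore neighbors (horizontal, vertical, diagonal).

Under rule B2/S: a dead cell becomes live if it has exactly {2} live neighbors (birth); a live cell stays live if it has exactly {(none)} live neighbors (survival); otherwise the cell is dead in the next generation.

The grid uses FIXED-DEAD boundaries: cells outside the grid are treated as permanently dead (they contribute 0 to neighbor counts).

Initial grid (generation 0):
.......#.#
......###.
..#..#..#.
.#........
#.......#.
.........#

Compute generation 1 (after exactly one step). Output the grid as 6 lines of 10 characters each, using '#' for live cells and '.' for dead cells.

Answer: ..........
.....#....
.#.......#
#.#....###
.#.......#
........#.

Derivation:
Simulating step by step:
Generation 0 (given above): 12 live cells
Generation 1: 11 live cells
(generation 1 grid is the final answer)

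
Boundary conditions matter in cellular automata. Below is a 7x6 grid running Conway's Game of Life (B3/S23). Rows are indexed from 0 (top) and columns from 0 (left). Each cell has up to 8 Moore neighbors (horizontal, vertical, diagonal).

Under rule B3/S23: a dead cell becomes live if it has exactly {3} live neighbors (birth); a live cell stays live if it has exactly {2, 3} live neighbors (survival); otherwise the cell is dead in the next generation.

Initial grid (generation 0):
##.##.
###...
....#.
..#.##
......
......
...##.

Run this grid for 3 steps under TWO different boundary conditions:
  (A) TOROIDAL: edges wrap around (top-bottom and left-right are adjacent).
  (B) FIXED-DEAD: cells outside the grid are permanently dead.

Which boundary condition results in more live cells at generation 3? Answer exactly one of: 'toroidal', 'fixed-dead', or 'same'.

Under TOROIDAL boundary, generation 3:
##....
#..#..
##....
...###
......
......
..#..#
Population = 11

Under FIXED-DEAD boundary, generation 3:
..###.
....#.
.##..#
..###.
....#.
......
......
Population = 11

Comparison: toroidal=11, fixed-dead=11 -> same

Answer: same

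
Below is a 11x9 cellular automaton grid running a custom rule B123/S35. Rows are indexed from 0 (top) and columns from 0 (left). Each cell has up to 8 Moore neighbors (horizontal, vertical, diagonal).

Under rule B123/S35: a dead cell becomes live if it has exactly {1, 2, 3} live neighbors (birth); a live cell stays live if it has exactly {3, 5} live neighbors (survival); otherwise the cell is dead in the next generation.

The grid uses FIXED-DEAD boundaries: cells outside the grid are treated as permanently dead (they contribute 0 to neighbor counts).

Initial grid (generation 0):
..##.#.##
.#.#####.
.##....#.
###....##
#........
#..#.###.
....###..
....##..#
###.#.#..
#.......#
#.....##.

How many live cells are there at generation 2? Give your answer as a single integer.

Simulating step by step:
Generation 0 (given above): 41 live cells
Generation 1: 52 live cells
####.#.#.
##...##..
.##.##...
####..#..
#.####..#
.##.....#
#####.#.#
###....#.
.#.#...##
#.#####..
.#...#..#
Generation 2: 35 live cells
#.#.#...#
.......##
..#.#..#.
#......##
#..##.##.
......#..
.....#...
....###..
.#...#.#.
...#.##.#
#.##.###.
Population at generation 2: 35

Answer: 35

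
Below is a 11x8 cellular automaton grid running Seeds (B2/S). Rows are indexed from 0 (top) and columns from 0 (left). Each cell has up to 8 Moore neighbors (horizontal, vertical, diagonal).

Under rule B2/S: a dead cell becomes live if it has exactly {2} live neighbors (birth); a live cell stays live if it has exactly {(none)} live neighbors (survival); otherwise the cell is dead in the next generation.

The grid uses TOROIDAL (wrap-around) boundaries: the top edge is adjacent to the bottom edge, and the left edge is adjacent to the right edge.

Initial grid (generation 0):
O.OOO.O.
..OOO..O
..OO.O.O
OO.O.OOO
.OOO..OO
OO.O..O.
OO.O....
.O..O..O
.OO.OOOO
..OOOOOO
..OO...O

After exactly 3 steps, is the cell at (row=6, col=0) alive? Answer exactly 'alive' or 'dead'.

Answer: dead

Derivation:
Simulating step by step:
Generation 0 (given above): 49 live cells
Generation 1: 3 live cells
........
........
........
........
........
.....O..
.....OO.
........
........
........
........
Generation 2: 4 live cells
........
........
........
........
........
....O...
....O...
.....OO.
........
........
........
Generation 3: 7 live cells
........
........
........
........
........
...O.O..
...O..O.
....O...
.....OO.
........
........

Cell (6,0) at generation 3: 0 -> dead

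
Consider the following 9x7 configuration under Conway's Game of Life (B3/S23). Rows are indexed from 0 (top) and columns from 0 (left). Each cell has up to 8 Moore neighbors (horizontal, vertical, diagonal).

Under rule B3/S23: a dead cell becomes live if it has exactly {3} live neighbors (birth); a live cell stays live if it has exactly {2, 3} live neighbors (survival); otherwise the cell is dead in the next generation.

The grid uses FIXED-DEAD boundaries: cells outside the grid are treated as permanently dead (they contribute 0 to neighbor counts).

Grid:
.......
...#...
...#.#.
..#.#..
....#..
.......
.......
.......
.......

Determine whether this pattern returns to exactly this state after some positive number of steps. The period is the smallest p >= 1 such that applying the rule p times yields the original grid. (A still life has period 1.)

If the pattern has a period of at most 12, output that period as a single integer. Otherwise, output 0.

Simulating and comparing each generation to the original:
Gen 0 (original, given above): 6 live cells
Gen 1: 6 live cells, differs from original
Gen 2: 6 live cells, MATCHES original -> period = 2

Answer: 2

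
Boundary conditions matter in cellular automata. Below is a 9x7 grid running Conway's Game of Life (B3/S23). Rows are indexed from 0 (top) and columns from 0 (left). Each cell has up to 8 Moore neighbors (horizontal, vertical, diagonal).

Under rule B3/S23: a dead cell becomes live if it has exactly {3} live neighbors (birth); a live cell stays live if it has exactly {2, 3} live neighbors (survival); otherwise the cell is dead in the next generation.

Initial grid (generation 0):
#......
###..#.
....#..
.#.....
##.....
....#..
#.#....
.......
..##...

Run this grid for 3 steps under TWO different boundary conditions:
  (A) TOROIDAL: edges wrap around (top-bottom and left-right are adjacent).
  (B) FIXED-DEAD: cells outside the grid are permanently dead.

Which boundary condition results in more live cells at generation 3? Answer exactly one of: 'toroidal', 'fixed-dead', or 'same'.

Under TOROIDAL boundary, generation 3:
.#.....
.##....
.###...
.......
.#....#
###....
#.#....
#..#...
##.....
Population = 17

Under FIXED-DEAD boundary, generation 3:
##.....
#......
.#.....
.......
.#.....
###....
#.#....
..##...
.......
Population = 12

Comparison: toroidal=17, fixed-dead=12 -> toroidal

Answer: toroidal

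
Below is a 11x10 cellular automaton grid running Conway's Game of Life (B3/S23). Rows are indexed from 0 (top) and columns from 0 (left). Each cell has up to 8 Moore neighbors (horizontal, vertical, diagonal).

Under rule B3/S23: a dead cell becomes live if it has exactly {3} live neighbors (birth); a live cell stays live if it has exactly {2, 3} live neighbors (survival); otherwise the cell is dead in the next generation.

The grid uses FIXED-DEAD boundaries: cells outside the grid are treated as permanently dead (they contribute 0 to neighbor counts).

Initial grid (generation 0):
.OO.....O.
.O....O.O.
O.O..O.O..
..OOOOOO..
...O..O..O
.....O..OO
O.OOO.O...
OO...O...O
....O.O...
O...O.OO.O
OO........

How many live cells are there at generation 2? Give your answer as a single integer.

Simulating step by step:
Generation 0 (given above): 40 live cells
Generation 1: 44 live cells
.OO....O..
O.....O.O.
..O.....O.
.OO....OO.
..OO.....O
..O..OOOOO
O.OOO.O.OO
OOO...O...
OO..O.OOO.
OO....OO..
OO........
Generation 2: 28 live cells
.O.....O..
..O.....O.
..O.....OO
.O.....OOO
...O.....O
.....OO...
O...O....O
....O.O..O
........O.
..O..OO.O.
OO........
Population at generation 2: 28

Answer: 28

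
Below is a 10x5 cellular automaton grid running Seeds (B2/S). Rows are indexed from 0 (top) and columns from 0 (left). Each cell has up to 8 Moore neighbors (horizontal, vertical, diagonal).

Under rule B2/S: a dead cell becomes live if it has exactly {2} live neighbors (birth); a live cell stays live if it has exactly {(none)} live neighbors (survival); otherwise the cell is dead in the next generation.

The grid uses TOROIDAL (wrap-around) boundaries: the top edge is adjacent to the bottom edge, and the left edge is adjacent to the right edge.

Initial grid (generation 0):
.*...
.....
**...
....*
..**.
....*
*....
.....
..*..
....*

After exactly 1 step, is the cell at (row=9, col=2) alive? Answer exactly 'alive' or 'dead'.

Simulating step by step:
Generation 0 (given above): 10 live cells
Generation 1: 14 live cells
*....
..*..
....*
.....
*....
***..
....*
.*...
...*.
****.

Cell (9,2) at generation 1: 1 -> alive

Answer: alive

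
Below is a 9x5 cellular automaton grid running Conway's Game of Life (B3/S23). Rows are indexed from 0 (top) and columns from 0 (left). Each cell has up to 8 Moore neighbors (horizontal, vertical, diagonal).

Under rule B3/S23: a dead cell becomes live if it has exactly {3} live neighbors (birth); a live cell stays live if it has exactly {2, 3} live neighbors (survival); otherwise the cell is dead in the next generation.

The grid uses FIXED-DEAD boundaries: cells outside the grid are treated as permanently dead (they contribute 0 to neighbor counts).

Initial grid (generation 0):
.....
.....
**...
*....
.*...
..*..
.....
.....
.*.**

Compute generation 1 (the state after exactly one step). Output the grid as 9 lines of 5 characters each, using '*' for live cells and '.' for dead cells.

Simulating step by step:
Generation 0 (given above): 8 live cells
Generation 1: 4 live cells
(generation 1 grid is the final answer)

Answer: .....
.....
**...
*....
.*...
.....
.....
.....
.....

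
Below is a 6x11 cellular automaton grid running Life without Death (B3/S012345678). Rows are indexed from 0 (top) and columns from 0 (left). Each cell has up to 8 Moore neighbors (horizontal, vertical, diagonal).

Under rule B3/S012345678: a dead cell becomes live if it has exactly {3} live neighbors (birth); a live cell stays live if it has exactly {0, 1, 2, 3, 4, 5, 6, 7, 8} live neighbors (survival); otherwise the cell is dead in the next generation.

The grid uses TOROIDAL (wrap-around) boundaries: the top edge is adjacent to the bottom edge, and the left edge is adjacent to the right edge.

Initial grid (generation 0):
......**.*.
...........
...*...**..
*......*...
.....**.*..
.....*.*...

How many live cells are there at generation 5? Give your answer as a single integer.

Answer: 32

Derivation:
Simulating step by step:
Generation 0 (given above): 13 live cells
Generation 1: 15 live cells
......****.
......*....
...*...**..
*......*...
.....**.*..
.....*.*...
Generation 2: 19 live cells
.....*****.
......*..*.
...*..***..
*......*...
.....**.*..
.....*.*.*.
Generation 3: 22 live cells
.....******
......*..*.
...*..***..
*....*.*...
.....**.*..
....**.*.*.
Generation 4: 27 live cells
....*******
......*..**
...*.****..
*...**.*...
.....**.*..
....**.*.**
Generation 5: 32 live cells
*...*******
......*..**
...*.******
*...**.*...
.....**.***
....**.*.**
Population at generation 5: 32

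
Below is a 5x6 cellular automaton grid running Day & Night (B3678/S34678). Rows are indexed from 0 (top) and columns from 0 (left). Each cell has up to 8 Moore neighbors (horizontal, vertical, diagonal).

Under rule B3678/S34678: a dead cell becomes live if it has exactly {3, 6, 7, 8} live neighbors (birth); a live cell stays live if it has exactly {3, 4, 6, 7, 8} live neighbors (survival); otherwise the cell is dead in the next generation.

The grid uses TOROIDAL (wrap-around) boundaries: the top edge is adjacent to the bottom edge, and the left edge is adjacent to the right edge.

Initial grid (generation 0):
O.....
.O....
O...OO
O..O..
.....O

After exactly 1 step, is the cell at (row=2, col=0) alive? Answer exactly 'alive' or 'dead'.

Answer: alive

Derivation:
Simulating step by step:
Generation 0 (given above): 8 live cells
Generation 1: 5 live cells
......
......
OO...O
O.....
O.....

Cell (2,0) at generation 1: 1 -> alive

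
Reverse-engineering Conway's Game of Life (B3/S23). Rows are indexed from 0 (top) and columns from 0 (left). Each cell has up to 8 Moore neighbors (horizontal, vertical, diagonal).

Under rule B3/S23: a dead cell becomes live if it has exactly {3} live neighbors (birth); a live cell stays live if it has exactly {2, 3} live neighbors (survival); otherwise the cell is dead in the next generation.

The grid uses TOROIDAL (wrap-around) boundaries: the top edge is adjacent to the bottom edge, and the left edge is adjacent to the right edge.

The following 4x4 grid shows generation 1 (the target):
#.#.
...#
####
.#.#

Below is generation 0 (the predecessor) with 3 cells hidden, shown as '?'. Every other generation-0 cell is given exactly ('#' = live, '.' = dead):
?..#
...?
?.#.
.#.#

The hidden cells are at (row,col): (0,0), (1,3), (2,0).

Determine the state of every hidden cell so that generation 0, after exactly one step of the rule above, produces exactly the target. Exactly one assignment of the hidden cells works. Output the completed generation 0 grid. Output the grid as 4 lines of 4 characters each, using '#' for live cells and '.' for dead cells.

Answer: ...#
....
#.#.
.#.#

Derivation:
Hidden generation-0 cells (in order): (0,0), (1,3), (2,0).
A hidden cell only influences target cells in its own 3x3 neighborhood. Try each of the 2^3 = 8 assignments, step the completed generation 0 forward once under B3/S23, and compare with the target:
  (0,0)=. (1,3)=. (2,0)=. -> step gives (1,3)='.' but target has '#' -> reject
  (0,0)=. (1,3)=. (2,0)=# -> step reproduces the target at every cell -> ACCEPT
  (0,0)=. (1,3)=# (2,0)=. -> step gives (0,0)='.' but target has '#' -> reject
  (0,0)=. (1,3)=# (2,0)=# -> step gives (0,0)='.' but target has '#' -> reject
  (0,0)=# (1,3)=. (2,0)=. -> step gives (0,3)='#' but target has '.' -> reject
  (0,0)=# (1,3)=. (2,0)=# -> step gives (0,3)='#' but target has '.' -> reject
  (0,0)=# (1,3)=# (2,0)=. -> step gives (0,0)='.' but target has '#' -> reject
  (0,0)=# (1,3)=# (2,0)=# -> step gives (0,0)='.' but target has '#' -> reject
Unique solution: (0,0)=dead, (1,3)=dead, (2,0)=live.
Check: live-neighbor counts of every cell in the completed generation 0:
3131
2223
2323
4243
Applying B3/S23 to generation 0 with these counts gives:
#.#.
...#
####
.#.#
which matches the target exactly.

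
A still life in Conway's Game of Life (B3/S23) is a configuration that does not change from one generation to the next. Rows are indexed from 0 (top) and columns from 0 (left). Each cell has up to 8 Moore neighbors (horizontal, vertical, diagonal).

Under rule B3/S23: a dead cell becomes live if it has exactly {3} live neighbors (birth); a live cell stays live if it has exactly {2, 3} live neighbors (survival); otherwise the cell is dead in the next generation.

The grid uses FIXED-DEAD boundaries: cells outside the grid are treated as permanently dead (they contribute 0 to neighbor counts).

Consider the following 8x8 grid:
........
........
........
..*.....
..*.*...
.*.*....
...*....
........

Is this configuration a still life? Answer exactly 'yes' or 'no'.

Answer: no

Derivation:
Compute generation 1 and compare to generation 0 (given above):
Generation 1:
........
........
........
...*....
.**.....
...**...
..*.....
........
Cell (3,2) differs: gen0=1 vs gen1=0 -> NOT a still life.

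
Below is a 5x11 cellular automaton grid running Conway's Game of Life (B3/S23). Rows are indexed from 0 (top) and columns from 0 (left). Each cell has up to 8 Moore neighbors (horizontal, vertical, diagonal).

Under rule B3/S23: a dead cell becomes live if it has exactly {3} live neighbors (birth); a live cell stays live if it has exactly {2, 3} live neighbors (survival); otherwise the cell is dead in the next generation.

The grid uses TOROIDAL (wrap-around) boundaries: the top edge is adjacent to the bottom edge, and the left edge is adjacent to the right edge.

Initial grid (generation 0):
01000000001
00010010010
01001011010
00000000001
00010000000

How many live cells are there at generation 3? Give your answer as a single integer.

Simulating step by step:
Generation 0 (given above): 12 live cells
Generation 1: 16 live cells
00100000000
10100111111
00000111111
00000000000
10000000000
Generation 2: 15 live cells
10000011110
11000100000
10000100000
00000011111
00000000000
Generation 3: 22 live cells
11000011101
11000101100
11000101110
00000011111
00000000000
Population at generation 3: 22

Answer: 22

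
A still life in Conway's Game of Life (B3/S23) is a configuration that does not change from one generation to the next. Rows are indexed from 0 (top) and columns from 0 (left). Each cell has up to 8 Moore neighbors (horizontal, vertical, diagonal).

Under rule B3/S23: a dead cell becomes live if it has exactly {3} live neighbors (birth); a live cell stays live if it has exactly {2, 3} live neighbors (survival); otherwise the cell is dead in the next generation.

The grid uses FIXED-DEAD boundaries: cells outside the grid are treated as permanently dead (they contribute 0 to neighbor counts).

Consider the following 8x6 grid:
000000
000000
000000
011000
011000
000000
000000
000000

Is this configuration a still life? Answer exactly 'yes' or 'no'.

Compute generation 1 and compare to generation 0 (given above):
Generation 1:
000000
000000
000000
011000
011000
000000
000000
000000
The grids are IDENTICAL -> still life.

Answer: yes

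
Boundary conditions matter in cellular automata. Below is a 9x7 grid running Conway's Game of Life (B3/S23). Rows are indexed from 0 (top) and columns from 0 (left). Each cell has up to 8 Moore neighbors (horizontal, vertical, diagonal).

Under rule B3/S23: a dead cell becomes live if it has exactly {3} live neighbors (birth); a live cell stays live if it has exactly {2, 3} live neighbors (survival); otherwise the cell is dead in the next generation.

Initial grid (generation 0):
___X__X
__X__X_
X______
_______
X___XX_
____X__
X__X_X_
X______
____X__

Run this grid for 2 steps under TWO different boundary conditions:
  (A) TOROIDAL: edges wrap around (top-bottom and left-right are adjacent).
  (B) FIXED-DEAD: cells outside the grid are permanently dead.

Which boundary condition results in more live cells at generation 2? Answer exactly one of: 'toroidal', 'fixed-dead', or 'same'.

Answer: toroidal

Derivation:
Under TOROIDAL boundary, generation 2:
____XX_
____XX_
_______
_____X_
____XX_
___X___
___XX__
_______
___X___
Population = 11

Under FIXED-DEAD boundary, generation 2:
_______
_______
_______
_______
____X__
___X_X_
___XX__
_______
_______
Population = 5

Comparison: toroidal=11, fixed-dead=5 -> toroidal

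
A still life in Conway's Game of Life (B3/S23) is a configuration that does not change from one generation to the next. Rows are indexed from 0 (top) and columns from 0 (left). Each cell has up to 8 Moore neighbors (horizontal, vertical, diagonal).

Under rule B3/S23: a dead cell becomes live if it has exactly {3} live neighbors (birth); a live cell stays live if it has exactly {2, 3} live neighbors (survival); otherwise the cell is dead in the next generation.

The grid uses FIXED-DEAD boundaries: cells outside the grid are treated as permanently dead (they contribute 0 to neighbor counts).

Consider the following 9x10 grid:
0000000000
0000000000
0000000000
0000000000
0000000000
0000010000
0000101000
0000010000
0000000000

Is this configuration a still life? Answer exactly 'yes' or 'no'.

Compute generation 1 and compare to generation 0 (given above):
Generation 1:
0000000000
0000000000
0000000000
0000000000
0000000000
0000010000
0000101000
0000010000
0000000000
The grids are IDENTICAL -> still life.

Answer: yes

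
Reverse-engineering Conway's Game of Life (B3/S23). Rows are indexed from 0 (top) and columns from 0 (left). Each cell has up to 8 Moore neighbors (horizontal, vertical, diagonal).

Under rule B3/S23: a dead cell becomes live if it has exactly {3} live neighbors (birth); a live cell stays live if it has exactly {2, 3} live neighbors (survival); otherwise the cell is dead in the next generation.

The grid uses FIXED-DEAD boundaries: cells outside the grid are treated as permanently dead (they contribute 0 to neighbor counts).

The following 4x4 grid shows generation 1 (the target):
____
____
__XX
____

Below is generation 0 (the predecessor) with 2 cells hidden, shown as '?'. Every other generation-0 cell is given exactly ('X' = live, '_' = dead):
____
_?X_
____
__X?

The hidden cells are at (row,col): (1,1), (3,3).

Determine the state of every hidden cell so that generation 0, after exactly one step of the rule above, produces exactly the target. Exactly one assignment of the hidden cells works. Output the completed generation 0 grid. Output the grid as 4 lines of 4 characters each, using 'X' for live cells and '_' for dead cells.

Answer: ____
__X_
____
__XX

Derivation:
Hidden generation-0 cells (in order): (1,1), (3,3).
A hidden cell only influences target cells in its own 3x3 neighborhood. Try each of the 2^2 = 4 assignments, step the completed generation 0 forward once under B3/S23, and compare with the target:
  (1,1)=_ (3,3)=_ -> step gives (2,2)='_' but target has 'X' -> reject
  (1,1)=_ (3,3)=X -> step reproduces the target at every cell -> ACCEPT
  (1,1)=X (3,3)=_ -> step gives (2,1)='X' but target has '_' -> reject
  (1,1)=X (3,3)=X -> step gives (2,1)='X' but target has '_' -> reject
Unique solution: (1,1)=dead, (3,3)=live.
Check: live-neighbor counts of every cell in the completed generation 0:
0111
0101
0233
0111
Applying B3/S23 to generation 0 with these counts gives:
____
____
__XX
____
which matches the target exactly.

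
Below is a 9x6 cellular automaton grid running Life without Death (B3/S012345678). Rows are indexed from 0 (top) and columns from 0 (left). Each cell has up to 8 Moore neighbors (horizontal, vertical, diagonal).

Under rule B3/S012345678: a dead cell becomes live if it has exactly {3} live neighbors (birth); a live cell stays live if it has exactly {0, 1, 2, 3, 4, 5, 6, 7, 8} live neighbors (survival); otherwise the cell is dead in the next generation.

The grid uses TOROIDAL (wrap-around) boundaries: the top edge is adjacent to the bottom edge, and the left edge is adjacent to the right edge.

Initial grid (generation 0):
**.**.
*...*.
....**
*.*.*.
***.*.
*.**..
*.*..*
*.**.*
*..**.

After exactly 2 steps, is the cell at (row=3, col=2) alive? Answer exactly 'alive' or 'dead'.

Answer: alive

Derivation:
Simulating step by step:
Generation 0 (given above): 28 live cells
Generation 1: 33 live cells
*****.
**..*.
**..**
*.*.*.
***.*.
*.***.
*.*..*
*.**.*
*..**.
Generation 2: 34 live cells
*****.
**..*.
***.**
*.*.*.
***.*.
*.***.
*.*..*
*.**.*
*..**.

Cell (3,2) at generation 2: 1 -> alive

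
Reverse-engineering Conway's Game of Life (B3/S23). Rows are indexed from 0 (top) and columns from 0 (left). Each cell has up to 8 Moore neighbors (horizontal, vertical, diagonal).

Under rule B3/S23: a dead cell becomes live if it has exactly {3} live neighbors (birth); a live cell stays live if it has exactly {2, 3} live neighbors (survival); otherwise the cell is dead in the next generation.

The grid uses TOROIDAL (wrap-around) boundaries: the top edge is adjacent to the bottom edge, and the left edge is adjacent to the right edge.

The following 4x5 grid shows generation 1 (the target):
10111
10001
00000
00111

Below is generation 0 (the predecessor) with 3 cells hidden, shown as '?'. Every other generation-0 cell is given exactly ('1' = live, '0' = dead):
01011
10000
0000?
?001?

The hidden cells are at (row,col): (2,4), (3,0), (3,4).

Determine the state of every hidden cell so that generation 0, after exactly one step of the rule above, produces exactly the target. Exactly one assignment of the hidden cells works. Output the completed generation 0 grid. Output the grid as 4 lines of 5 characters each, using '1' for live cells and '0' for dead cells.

Answer: 01011
10000
00000
00010

Derivation:
Hidden generation-0 cells (in order): (2,4), (3,0), (3,4).
A hidden cell only influences target cells in its own 3x3 neighborhood. Try each of the 2^3 = 8 assignments, step the completed generation 0 forward once under B3/S23, and compare with the target:
  (2,4)=0 (3,0)=0 (3,4)=0 -> step reproduces the target at every cell -> ACCEPT
  (2,4)=0 (3,0)=0 (3,4)=1 -> step gives (0,0)='0' but target has '1' -> reject
  (2,4)=0 (3,0)=1 (3,4)=0 -> step gives (0,0)='0' but target has '1' -> reject
  (2,4)=0 (3,0)=1 (3,4)=1 -> step gives (0,0)='0' but target has '1' -> reject
  (2,4)=1 (3,0)=0 (3,4)=0 -> step gives (1,3)='1' but target has '0' -> reject
  (2,4)=1 (3,0)=0 (3,4)=1 -> step gives (0,0)='0' but target has '1' -> reject
  (2,4)=1 (3,0)=1 (3,4)=0 -> step gives (0,0)='0' but target has '1' -> reject
  (2,4)=1 (3,0)=1 (3,4)=1 -> step gives (0,0)='0' but target has '1' -> reject
Unique solution: (2,4)=dead, (3,0)=dead, (3,4)=dead.
Check: live-neighbor counts of every cell in the completed generation 0:
31323
22223
11112
21323
Applying B3/S23 to generation 0 with these counts gives:
10111
10001
00000
00111
which matches the target exactly.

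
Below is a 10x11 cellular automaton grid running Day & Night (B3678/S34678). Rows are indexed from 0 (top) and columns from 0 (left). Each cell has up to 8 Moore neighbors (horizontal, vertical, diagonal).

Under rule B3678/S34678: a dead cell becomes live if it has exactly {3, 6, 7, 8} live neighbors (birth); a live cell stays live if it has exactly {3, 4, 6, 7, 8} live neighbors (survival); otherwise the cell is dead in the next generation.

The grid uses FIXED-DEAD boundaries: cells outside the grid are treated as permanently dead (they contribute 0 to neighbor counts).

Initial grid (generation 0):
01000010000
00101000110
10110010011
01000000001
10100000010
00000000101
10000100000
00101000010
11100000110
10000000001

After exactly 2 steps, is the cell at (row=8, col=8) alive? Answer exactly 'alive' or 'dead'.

Answer: alive

Derivation:
Simulating step by step:
Generation 0 (given above): 31 live cells
Generation 1: 28 live cells
00000000000
00100101011
00110000111
11010000001
01000000011
01000000010
00000000010
10010000100
01010000011
00000000010
Generation 2: 24 live cells
00000000000
00010000011
00111000101
01000000111
01000000011
00000000110
00000000100
00100000001
00100000110
00000000001

Cell (8,8) at generation 2: 1 -> alive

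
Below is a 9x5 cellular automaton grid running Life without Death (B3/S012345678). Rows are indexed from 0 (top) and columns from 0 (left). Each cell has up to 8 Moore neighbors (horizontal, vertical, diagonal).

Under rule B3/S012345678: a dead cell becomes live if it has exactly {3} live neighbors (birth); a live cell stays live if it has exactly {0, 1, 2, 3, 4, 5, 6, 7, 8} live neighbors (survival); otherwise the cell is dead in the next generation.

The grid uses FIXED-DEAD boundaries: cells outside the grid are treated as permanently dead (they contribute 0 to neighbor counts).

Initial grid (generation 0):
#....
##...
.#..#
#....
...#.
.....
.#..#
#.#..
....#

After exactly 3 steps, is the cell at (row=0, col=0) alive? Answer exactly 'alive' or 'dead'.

Simulating step by step:
Generation 0 (given above): 12 live cells
Generation 1: 15 live cells
##...
##...
.#..#
#....
...#.
.....
.#..#
####.
....#
Generation 2: 22 live cells
##...
###..
.#..#
#....
...#.
.....
##.##
#####
.####
Generation 3: 28 live cells
###..
###..
.##.#
#....
...#.
..###
##.##
#####
#####

Cell (0,0) at generation 3: 1 -> alive

Answer: alive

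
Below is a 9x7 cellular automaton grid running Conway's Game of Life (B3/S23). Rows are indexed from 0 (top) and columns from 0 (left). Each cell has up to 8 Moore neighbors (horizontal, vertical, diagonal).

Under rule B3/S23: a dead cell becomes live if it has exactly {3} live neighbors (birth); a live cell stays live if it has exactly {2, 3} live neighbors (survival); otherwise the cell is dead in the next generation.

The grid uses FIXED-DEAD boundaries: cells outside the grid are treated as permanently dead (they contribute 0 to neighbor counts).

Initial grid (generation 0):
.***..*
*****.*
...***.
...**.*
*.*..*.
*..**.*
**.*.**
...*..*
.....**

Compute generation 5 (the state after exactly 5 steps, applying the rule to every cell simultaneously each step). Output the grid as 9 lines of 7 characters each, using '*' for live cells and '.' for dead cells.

Simulating step by step:
Generation 0 (given above): 32 live cells
Generation 1: 22 live cells
*...**.
*.....*
.*....*
..*...*
.**...*
*..*..*
**.*..*
..*....
.....**
Generation 2: 26 live cells
.....*.
**....*
.*...**
..*..**
.***.**
*..*.**
**.*...
.**..**
.......
Generation 3: 18 live cells
.......
**....*
***....
...*...
.*.*...
*..*.**
*..*...
***....
.......
Generation 4: 17 live cells
.......
*.*....
*.*....
*..*...
...*...
**.*...
*..**..
***....
.*.....
Generation 5: 21 live cells
(generation 5 grid is the final answer)

Answer: .......
.......
*.**...
.***...
**.**..
**.*...
...**..
*.**...
***....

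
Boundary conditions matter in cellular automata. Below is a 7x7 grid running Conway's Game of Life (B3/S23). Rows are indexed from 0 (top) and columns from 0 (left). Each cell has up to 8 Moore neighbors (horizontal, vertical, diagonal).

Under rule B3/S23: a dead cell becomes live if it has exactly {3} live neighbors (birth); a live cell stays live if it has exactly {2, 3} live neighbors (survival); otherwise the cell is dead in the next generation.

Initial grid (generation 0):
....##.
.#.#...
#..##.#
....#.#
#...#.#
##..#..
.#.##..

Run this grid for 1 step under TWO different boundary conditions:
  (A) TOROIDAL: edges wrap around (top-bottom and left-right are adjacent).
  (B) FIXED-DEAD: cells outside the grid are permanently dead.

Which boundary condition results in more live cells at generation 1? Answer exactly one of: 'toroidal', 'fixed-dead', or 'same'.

Under TOROIDAL boundary, generation 1:
.....#.
#.##..#
#.###.#
....#..
.#.##.#
.##.#.#
####...
Population = 23

Under FIXED-DEAD boundary, generation 1:
....#..
..##...
..###..
....#.#
##.##..
###.#..
#####..
Population = 21

Comparison: toroidal=23, fixed-dead=21 -> toroidal

Answer: toroidal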